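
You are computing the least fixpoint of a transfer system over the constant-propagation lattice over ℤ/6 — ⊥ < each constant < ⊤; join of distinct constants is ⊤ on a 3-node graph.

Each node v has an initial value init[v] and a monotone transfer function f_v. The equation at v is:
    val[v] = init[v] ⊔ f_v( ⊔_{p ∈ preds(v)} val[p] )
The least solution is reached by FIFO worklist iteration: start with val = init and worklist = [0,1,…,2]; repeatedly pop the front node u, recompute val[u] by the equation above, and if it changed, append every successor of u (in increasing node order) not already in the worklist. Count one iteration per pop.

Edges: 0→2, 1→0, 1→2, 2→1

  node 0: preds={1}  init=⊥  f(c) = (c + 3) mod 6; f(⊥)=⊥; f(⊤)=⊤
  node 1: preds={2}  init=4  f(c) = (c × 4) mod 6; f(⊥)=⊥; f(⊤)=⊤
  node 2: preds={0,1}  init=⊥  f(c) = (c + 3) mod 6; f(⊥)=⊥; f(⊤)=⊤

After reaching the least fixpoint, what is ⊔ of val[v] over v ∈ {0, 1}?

⊤

Iteration log — 6 steps:
  step 1. node 0  ⊔preds=4  new=1  old=⊥  +wl: 
  step 2. node 1  ⊔preds=⊥  new=4  stable
  step 3. node 2  ⊔preds=⊤  new=⊤  old=⊥  +wl: 1
  step 4. node 1  ⊔preds=⊤  new=⊤  old=4  +wl: 0,2
  step 5. node 0  ⊔preds=⊤  new=⊤  old=1  +wl: 
  step 6. node 2  ⊔preds=⊤  new=⊤  stable

Least fixpoint reached:
  node 0: ⊤
  node 1: ⊤
  node 2: ⊤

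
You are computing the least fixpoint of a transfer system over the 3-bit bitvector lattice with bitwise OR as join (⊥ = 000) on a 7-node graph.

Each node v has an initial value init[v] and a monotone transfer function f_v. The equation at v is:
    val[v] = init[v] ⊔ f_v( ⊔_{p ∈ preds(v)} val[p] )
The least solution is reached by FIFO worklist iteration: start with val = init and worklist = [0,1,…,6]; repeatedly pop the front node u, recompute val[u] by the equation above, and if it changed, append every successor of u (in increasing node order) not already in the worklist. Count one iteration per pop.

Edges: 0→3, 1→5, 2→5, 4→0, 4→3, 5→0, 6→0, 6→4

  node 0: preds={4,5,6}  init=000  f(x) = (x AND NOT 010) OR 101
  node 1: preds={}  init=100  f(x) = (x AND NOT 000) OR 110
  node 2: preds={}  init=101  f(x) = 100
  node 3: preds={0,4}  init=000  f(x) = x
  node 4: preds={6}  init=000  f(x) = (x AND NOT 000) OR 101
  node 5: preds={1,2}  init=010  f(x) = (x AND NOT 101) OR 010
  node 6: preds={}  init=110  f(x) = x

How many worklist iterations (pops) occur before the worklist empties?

Iteration log — 9 steps:
  step 1. node 0  ⊔preds=110  new=101  old=000  +wl: 
  step 2. node 1  ⊔preds=000  new=110  old=100  +wl: 
  step 3. node 2  ⊔preds=000  new=101  stable
  step 4. node 3  ⊔preds=101  new=101  old=000  +wl: 
  step 5. node 4  ⊔preds=110  new=111  old=000  +wl: 0,3
  step 6. node 5  ⊔preds=111  new=010  stable
  step 7. node 6  ⊔preds=000  new=110  stable
  step 8. node 0  ⊔preds=111  new=101  stable
  step 9. node 3  ⊔preds=111  new=111  old=101  +wl: 

Least fixpoint reached:
  node 0: 101
  node 1: 110
  node 2: 101
  node 3: 111
  node 4: 111
  node 5: 010
  node 6: 110

9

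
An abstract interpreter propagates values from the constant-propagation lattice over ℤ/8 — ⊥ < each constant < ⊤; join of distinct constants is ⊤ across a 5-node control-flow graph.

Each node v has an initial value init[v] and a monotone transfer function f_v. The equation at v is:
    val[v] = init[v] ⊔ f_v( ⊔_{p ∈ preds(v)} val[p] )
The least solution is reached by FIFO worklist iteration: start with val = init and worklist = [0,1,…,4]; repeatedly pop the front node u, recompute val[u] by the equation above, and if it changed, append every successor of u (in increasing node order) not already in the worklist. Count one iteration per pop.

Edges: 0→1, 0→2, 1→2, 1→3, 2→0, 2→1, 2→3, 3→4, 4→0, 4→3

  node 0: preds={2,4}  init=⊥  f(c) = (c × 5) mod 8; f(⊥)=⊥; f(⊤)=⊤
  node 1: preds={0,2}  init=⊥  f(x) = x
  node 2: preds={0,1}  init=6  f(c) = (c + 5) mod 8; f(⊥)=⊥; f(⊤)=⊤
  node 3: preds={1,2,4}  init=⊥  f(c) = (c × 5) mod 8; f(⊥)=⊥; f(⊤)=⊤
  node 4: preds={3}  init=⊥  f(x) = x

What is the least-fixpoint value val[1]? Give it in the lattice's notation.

⊤

Trace (9 dequeues):
  [1] u=0 | in 6 | out 6 | prev ⊥ | push {}
  [2] u=1 | in 6 | out 6 | prev ⊥ | push {}
  [3] u=2 | in 6 | out ⊤ | prev 6 | push {0,1}
  [4] u=3 | in ⊤ | out ⊤ | prev ⊥ | push {}
  [5] u=4 | in ⊤ | out ⊤ | prev ⊥ | push {3}
  [6] u=0 | in ⊤ | out ⊤ | prev 6 | push {2}
  [7] u=1 | in ⊤ | out ⊤ | prev 6 | push {}
  [8] u=3 | in ⊤ | out ⊤ | ==
  [9] u=2 | in ⊤ | out ⊤ | ==

Converged values:
  [0] ⊤
  [1] ⊤
  [2] ⊤
  [3] ⊤
  [4] ⊤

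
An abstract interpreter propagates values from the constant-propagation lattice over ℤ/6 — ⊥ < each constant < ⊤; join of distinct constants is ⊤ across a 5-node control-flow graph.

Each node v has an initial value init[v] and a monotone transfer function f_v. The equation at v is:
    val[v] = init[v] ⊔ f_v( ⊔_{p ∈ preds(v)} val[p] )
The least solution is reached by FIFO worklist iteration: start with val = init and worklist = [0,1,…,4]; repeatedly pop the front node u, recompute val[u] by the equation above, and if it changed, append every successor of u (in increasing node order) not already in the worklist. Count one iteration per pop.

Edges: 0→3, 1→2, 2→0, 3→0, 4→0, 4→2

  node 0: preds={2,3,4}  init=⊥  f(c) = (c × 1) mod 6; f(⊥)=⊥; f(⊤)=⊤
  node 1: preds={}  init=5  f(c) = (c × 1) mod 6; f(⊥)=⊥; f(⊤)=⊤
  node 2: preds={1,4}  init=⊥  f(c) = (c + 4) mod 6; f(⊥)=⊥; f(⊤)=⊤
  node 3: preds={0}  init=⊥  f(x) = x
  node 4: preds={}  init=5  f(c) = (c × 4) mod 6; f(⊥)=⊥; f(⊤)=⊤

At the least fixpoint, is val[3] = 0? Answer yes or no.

Worklist (8 pops):
  #1 pop 0: in=5 → 5 (was ⊥); enqueue []
  #2 pop 1: in=⊥ → 5 (no change)
  #3 pop 2: in=5 → 3 (was ⊥); enqueue [0]
  #4 pop 3: in=5 → 5 (was ⊥); enqueue []
  #5 pop 4: in=⊥ → 5 (no change)
  #6 pop 0: in=⊤ → ⊤ (was 5); enqueue [3]
  #7 pop 3: in=⊤ → ⊤ (was 5); enqueue [0]
  #8 pop 0: in=⊤ → ⊤ (no change)

Fixpoint:
  val[0] = ⊤
  val[1] = 5
  val[2] = 3
  val[3] = ⊤
  val[4] = 5

no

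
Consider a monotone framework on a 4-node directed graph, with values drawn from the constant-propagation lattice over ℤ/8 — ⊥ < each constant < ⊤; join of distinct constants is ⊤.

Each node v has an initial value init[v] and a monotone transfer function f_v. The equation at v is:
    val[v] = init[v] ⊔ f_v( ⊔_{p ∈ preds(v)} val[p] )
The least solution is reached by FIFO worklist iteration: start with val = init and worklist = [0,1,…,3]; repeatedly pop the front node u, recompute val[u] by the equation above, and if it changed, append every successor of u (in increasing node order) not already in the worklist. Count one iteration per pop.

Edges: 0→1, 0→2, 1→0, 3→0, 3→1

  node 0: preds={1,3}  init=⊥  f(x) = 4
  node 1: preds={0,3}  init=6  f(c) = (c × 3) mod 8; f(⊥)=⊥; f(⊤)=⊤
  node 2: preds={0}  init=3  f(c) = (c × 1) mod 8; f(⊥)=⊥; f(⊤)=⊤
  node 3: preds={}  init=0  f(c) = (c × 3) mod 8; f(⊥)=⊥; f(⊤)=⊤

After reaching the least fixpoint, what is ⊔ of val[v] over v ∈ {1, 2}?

Iteration log — 5 steps:
  step 1. node 0  ⊔preds=⊤  new=4  old=⊥  +wl: 
  step 2. node 1  ⊔preds=⊤  new=⊤  old=6  +wl: 0
  step 3. node 2  ⊔preds=4  new=⊤  old=3  +wl: 
  step 4. node 3  ⊔preds=⊥  new=0  stable
  step 5. node 0  ⊔preds=⊤  new=4  stable

Least fixpoint reached:
  node 0: 4
  node 1: ⊤
  node 2: ⊤
  node 3: 0

⊤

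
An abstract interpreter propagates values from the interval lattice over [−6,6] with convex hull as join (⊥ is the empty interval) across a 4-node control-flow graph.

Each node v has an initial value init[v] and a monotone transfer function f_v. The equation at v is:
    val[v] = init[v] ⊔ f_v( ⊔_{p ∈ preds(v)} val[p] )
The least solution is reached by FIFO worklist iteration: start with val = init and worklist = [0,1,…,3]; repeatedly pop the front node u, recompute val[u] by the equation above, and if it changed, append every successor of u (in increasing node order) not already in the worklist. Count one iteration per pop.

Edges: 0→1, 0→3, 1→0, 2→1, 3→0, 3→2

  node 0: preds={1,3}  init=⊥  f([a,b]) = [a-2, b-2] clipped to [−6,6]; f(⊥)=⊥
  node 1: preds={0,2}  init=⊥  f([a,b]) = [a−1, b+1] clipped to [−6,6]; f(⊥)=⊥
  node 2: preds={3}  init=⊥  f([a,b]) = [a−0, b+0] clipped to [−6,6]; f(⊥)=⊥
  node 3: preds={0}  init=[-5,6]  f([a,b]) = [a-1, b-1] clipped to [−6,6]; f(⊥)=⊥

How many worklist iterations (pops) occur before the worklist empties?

9

Trace (9 dequeues):
  [1] u=0 | in [-5,6] | out [-6,4] | prev ⊥ | push {}
  [2] u=1 | in [-6,4] | out [-6,5] | prev ⊥ | push {0}
  [3] u=2 | in [-5,6] | out [-5,6] | prev ⊥ | push {1}
  [4] u=3 | in [-6,4] | out [-6,6] | prev [-5,6] | push {2}
  [5] u=0 | in [-6,6] | out [-6,4] | ==
  [6] u=1 | in [-6,6] | out [-6,6] | prev [-6,5] | push {0}
  [7] u=2 | in [-6,6] | out [-6,6] | prev [-5,6] | push {1}
  [8] u=0 | in [-6,6] | out [-6,4] | ==
  [9] u=1 | in [-6,6] | out [-6,6] | ==

Converged values:
  [0] [-6,4]
  [1] [-6,6]
  [2] [-6,6]
  [3] [-6,6]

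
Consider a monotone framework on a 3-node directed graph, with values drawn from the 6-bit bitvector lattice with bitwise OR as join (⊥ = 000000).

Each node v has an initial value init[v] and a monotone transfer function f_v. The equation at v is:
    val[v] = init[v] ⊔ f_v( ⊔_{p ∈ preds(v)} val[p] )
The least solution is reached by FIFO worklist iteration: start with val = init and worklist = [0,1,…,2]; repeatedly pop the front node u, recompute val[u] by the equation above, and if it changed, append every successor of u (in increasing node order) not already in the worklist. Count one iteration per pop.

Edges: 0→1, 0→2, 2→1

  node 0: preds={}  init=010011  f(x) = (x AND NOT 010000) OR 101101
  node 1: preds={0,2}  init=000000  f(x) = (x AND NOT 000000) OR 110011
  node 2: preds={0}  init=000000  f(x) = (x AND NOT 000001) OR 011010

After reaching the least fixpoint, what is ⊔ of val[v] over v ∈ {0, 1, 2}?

Iteration log — 4 steps:
  step 1. node 0  ⊔preds=000000  new=111111  old=010011  +wl: 
  step 2. node 1  ⊔preds=111111  new=111111  old=000000  +wl: 
  step 3. node 2  ⊔preds=111111  new=111110  old=000000  +wl: 1
  step 4. node 1  ⊔preds=111111  new=111111  stable

Least fixpoint reached:
  node 0: 111111
  node 1: 111111
  node 2: 111110

111111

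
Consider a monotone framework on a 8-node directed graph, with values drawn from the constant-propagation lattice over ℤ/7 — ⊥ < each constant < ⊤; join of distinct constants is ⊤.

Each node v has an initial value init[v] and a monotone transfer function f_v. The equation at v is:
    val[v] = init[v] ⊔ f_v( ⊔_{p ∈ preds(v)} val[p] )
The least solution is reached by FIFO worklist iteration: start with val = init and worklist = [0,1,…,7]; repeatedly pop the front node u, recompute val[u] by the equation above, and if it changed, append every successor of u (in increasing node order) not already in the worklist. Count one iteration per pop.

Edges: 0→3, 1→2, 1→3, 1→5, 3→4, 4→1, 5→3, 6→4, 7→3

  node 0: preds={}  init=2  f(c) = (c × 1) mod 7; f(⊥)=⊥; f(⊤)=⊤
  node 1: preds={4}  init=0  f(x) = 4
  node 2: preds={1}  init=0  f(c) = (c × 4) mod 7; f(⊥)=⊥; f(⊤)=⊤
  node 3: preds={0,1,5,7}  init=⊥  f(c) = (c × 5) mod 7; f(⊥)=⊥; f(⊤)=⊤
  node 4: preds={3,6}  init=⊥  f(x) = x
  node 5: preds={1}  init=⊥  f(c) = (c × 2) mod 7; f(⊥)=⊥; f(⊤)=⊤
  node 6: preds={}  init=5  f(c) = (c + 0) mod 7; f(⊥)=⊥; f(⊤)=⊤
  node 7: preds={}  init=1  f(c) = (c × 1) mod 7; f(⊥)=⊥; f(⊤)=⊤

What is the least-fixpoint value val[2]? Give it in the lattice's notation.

Trace (10 dequeues):
  [1] u=0 | in ⊥ | out 2 | ==
  [2] u=1 | in ⊥ | out ⊤ | prev 0 | push {}
  [3] u=2 | in ⊤ | out ⊤ | prev 0 | push {}
  [4] u=3 | in ⊤ | out ⊤ | prev ⊥ | push {}
  [5] u=4 | in ⊤ | out ⊤ | prev ⊥ | push {1}
  [6] u=5 | in ⊤ | out ⊤ | prev ⊥ | push {3}
  [7] u=6 | in ⊥ | out 5 | ==
  [8] u=7 | in ⊥ | out 1 | ==
  [9] u=1 | in ⊤ | out ⊤ | ==
  [10] u=3 | in ⊤ | out ⊤ | ==

Converged values:
  [0] 2
  [1] ⊤
  [2] ⊤
  [3] ⊤
  [4] ⊤
  [5] ⊤
  [6] 5
  [7] 1

⊤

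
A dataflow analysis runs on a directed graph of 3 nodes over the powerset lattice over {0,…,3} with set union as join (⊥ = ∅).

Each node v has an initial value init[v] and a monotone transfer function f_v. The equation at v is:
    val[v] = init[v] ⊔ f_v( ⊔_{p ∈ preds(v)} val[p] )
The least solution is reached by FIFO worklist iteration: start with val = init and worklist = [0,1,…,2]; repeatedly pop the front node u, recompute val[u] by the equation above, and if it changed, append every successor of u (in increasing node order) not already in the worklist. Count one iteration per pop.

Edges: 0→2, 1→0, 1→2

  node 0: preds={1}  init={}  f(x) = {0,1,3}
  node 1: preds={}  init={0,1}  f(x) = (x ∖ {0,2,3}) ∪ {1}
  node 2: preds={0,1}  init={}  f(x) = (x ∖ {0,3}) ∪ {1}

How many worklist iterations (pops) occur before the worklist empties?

Worklist (3 pops):
  #1 pop 0: in={0,1} → {0,1,3} (was {}); enqueue []
  #2 pop 1: in={} → {0,1} (no change)
  #3 pop 2: in={0,1,3} → {1} (was {}); enqueue []

Fixpoint:
  val[0] = {0,1,3}
  val[1] = {0,1}
  val[2] = {1}

3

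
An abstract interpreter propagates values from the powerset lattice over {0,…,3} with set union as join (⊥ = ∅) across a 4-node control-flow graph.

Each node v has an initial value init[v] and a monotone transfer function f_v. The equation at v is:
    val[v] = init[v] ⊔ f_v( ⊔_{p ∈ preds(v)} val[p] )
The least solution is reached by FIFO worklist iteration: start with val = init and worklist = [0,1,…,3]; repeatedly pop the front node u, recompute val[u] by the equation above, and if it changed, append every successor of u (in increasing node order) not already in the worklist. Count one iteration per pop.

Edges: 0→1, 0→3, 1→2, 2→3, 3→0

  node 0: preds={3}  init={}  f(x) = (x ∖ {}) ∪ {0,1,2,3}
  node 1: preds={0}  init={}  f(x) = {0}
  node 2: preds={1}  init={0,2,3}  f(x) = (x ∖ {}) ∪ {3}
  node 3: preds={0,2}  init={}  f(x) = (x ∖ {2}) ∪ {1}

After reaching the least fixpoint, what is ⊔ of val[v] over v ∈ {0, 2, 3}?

Worklist (5 pops):
  #1 pop 0: in={} → {0,1,2,3} (was {}); enqueue []
  #2 pop 1: in={0,1,2,3} → {0} (was {}); enqueue []
  #3 pop 2: in={0} → {0,2,3} (no change)
  #4 pop 3: in={0,1,2,3} → {0,1,3} (was {}); enqueue [0]
  #5 pop 0: in={0,1,3} → {0,1,2,3} (no change)

Fixpoint:
  val[0] = {0,1,2,3}
  val[1] = {0}
  val[2] = {0,2,3}
  val[3] = {0,1,3}

{0,1,2,3}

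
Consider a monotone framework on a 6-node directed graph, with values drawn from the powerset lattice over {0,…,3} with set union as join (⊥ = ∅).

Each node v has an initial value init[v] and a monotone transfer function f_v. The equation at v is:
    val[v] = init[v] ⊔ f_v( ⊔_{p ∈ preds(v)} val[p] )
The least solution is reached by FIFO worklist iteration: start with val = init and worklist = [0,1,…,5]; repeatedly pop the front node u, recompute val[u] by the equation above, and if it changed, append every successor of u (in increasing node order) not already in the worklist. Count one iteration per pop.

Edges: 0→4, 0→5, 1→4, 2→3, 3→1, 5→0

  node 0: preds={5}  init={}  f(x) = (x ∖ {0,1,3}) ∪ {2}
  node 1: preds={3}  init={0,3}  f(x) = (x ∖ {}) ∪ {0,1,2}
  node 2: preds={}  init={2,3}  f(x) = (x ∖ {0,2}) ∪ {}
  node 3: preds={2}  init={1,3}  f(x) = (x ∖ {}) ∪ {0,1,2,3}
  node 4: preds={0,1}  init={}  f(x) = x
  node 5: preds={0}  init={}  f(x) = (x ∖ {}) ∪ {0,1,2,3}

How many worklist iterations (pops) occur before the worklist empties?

8

Trace (8 dequeues):
  [1] u=0 | in {} | out {2} | prev {} | push {}
  [2] u=1 | in {1,3} | out {0,1,2,3} | prev {0,3} | push {}
  [3] u=2 | in {} | out {2,3} | ==
  [4] u=3 | in {2,3} | out {0,1,2,3} | prev {1,3} | push {1}
  [5] u=4 | in {0,1,2,3} | out {0,1,2,3} | prev {} | push {}
  [6] u=5 | in {2} | out {0,1,2,3} | prev {} | push {0}
  [7] u=1 | in {0,1,2,3} | out {0,1,2,3} | ==
  [8] u=0 | in {0,1,2,3} | out {2} | ==

Converged values:
  [0] {2}
  [1] {0,1,2,3}
  [2] {2,3}
  [3] {0,1,2,3}
  [4] {0,1,2,3}
  [5] {0,1,2,3}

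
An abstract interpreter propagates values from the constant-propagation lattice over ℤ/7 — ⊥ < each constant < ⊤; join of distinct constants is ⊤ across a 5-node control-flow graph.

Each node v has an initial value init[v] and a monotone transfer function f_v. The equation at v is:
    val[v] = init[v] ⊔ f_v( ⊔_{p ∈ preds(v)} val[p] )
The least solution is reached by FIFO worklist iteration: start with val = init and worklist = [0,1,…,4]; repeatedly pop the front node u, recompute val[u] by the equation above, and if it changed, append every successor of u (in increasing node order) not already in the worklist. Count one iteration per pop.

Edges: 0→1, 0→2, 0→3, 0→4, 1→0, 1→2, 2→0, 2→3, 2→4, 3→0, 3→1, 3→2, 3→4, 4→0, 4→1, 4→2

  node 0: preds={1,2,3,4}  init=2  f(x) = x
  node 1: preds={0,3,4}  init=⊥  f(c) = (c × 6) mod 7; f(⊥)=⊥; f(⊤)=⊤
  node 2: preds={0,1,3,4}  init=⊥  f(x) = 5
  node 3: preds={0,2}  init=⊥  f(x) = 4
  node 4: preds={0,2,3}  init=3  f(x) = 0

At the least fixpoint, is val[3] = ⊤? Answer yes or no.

Iteration log — 8 steps:
  step 1. node 0  ⊔preds=3  new=⊤  old=2  +wl: 
  step 2. node 1  ⊔preds=⊤  new=⊤  old=⊥  +wl: 0
  step 3. node 2  ⊔preds=⊤  new=5  old=⊥  +wl: 
  step 4. node 3  ⊔preds=⊤  new=4  old=⊥  +wl: 1,2
  step 5. node 4  ⊔preds=⊤  new=⊤  old=3  +wl: 
  step 6. node 0  ⊔preds=⊤  new=⊤  stable
  step 7. node 1  ⊔preds=⊤  new=⊤  stable
  step 8. node 2  ⊔preds=⊤  new=5  stable

Least fixpoint reached:
  node 0: ⊤
  node 1: ⊤
  node 2: 5
  node 3: 4
  node 4: ⊤

no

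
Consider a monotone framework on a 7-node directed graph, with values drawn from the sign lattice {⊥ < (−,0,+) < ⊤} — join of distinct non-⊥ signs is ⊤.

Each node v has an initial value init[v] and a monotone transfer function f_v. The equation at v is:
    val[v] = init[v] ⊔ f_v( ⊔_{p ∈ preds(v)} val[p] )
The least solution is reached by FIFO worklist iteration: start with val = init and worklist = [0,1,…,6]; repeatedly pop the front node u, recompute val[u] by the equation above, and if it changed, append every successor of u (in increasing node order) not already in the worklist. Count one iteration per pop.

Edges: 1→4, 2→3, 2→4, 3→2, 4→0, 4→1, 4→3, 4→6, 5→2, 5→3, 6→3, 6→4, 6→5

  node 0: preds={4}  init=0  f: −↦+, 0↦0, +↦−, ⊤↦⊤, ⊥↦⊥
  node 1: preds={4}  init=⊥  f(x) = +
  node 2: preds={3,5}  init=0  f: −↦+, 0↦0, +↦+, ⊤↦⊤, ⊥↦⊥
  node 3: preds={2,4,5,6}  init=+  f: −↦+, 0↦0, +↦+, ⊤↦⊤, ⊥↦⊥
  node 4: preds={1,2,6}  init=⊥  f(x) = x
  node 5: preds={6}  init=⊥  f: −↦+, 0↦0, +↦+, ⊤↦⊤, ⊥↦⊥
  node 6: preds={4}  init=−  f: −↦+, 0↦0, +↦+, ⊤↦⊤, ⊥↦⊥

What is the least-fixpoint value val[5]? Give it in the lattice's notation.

⊤

Worklist (15 pops):
  #1 pop 0: in=⊥ → 0 (no change)
  #2 pop 1: in=⊥ → + (was ⊥); enqueue []
  #3 pop 2: in=+ → ⊤ (was 0); enqueue []
  #4 pop 3: in=⊤ → ⊤ (was +); enqueue [2]
  #5 pop 4: in=⊤ → ⊤ (was ⊥); enqueue [0,1,3]
  #6 pop 5: in=− → + (was ⊥); enqueue []
  #7 pop 6: in=⊤ → ⊤ (was −); enqueue [4,5]
  #8 pop 2: in=⊤ → ⊤ (no change)
  #9 pop 0: in=⊤ → ⊤ (was 0); enqueue []
  #10 pop 1: in=⊤ → + (no change)
  #11 pop 3: in=⊤ → ⊤ (no change)
  #12 pop 4: in=⊤ → ⊤ (no change)
  #13 pop 5: in=⊤ → ⊤ (was +); enqueue [2,3]
  #14 pop 2: in=⊤ → ⊤ (no change)
  #15 pop 3: in=⊤ → ⊤ (no change)

Fixpoint:
  val[0] = ⊤
  val[1] = +
  val[2] = ⊤
  val[3] = ⊤
  val[4] = ⊤
  val[5] = ⊤
  val[6] = ⊤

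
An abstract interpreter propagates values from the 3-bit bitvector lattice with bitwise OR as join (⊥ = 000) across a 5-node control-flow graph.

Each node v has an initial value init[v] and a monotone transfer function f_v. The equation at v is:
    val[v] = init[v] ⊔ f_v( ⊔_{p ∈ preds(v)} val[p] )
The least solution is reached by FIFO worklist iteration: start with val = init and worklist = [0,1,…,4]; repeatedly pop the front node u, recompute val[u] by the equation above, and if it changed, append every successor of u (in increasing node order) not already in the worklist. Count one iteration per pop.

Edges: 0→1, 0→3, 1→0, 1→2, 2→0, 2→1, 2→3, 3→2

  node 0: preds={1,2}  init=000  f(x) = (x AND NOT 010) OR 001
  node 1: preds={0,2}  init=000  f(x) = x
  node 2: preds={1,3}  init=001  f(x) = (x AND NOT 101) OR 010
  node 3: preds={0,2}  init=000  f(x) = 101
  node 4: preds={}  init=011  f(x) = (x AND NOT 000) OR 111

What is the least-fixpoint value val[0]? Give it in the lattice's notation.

Iteration log — 9 steps:
  step 1. node 0  ⊔preds=001  new=001  old=000  +wl: 
  step 2. node 1  ⊔preds=001  new=001  old=000  +wl: 0
  step 3. node 2  ⊔preds=001  new=011  old=001  +wl: 1
  step 4. node 3  ⊔preds=011  new=101  old=000  +wl: 2
  step 5. node 4  ⊔preds=000  new=111  old=011  +wl: 
  step 6. node 0  ⊔preds=011  new=001  stable
  step 7. node 1  ⊔preds=011  new=011  old=001  +wl: 0
  step 8. node 2  ⊔preds=111  new=011  stable
  step 9. node 0  ⊔preds=011  new=001  stable

Least fixpoint reached:
  node 0: 001
  node 1: 011
  node 2: 011
  node 3: 101
  node 4: 111

001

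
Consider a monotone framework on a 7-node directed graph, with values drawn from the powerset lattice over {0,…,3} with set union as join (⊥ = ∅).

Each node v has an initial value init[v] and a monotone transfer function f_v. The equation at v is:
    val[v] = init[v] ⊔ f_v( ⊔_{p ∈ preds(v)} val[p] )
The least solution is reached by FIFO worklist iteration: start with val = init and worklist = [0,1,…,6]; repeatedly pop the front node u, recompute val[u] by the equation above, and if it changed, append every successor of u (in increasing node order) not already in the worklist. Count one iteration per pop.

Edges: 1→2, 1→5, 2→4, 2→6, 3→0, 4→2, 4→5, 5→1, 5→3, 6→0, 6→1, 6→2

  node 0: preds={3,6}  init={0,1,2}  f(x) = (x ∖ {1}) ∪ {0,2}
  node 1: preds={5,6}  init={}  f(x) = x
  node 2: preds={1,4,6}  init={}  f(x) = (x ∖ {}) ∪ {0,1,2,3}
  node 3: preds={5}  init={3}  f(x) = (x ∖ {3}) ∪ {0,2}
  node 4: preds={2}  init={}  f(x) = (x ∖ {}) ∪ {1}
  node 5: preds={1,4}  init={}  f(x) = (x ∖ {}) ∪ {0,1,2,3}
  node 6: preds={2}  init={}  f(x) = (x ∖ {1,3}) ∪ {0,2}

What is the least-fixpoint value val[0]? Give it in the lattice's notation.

{0,1,2,3}

Trace (14 dequeues):
  [1] u=0 | in {3} | out {0,1,2,3} | prev {0,1,2} | push {}
  [2] u=1 | in {} | out {} | ==
  [3] u=2 | in {} | out {0,1,2,3} | prev {} | push {}
  [4] u=3 | in {} | out {0,2,3} | prev {3} | push {0}
  [5] u=4 | in {0,1,2,3} | out {0,1,2,3} | prev {} | push {2}
  [6] u=5 | in {0,1,2,3} | out {0,1,2,3} | prev {} | push {1,3}
  [7] u=6 | in {0,1,2,3} | out {0,2} | prev {} | push {}
  [8] u=0 | in {0,2,3} | out {0,1,2,3} | ==
  [9] u=2 | in {0,1,2,3} | out {0,1,2,3} | ==
  [10] u=1 | in {0,1,2,3} | out {0,1,2,3} | prev {} | push {2,5}
  [11] u=3 | in {0,1,2,3} | out {0,1,2,3} | prev {0,2,3} | push {0}
  [12] u=2 | in {0,1,2,3} | out {0,1,2,3} | ==
  [13] u=5 | in {0,1,2,3} | out {0,1,2,3} | ==
  [14] u=0 | in {0,1,2,3} | out {0,1,2,3} | ==

Converged values:
  [0] {0,1,2,3}
  [1] {0,1,2,3}
  [2] {0,1,2,3}
  [3] {0,1,2,3}
  [4] {0,1,2,3}
  [5] {0,1,2,3}
  [6] {0,2}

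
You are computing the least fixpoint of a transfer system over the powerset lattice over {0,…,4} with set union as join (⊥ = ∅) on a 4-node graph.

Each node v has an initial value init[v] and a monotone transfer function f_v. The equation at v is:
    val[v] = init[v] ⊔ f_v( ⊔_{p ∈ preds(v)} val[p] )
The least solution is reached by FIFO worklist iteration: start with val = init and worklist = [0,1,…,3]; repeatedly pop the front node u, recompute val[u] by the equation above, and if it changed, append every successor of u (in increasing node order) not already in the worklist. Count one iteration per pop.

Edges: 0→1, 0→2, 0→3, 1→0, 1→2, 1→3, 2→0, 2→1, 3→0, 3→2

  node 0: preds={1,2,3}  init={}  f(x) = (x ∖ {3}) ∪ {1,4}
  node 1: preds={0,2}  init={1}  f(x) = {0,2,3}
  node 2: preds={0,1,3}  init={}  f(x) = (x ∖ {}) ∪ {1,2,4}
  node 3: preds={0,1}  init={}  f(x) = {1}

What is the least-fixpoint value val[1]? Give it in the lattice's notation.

{0,1,2,3}

Worklist (8 pops):
  #1 pop 0: in={1} → {1,4} (was {}); enqueue []
  #2 pop 1: in={1,4} → {0,1,2,3} (was {1}); enqueue [0]
  #3 pop 2: in={0,1,2,3,4} → {0,1,2,3,4} (was {}); enqueue [1]
  #4 pop 3: in={0,1,2,3,4} → {1} (was {}); enqueue [2]
  #5 pop 0: in={0,1,2,3,4} → {0,1,2,4} (was {1,4}); enqueue [3]
  #6 pop 1: in={0,1,2,3,4} → {0,1,2,3} (no change)
  #7 pop 2: in={0,1,2,3,4} → {0,1,2,3,4} (no change)
  #8 pop 3: in={0,1,2,3,4} → {1} (no change)

Fixpoint:
  val[0] = {0,1,2,4}
  val[1] = {0,1,2,3}
  val[2] = {0,1,2,3,4}
  val[3] = {1}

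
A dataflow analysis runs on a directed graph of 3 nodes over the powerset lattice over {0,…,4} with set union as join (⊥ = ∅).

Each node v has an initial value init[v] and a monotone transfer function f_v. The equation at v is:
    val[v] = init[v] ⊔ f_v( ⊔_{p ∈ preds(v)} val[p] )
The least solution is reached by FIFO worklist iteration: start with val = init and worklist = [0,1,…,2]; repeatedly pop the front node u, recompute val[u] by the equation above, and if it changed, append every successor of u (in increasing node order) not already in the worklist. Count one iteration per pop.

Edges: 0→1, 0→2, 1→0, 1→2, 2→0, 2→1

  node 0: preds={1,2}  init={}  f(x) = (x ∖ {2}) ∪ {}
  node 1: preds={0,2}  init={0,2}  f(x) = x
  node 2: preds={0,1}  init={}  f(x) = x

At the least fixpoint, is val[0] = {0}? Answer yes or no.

yes

Trace (5 dequeues):
  [1] u=0 | in {0,2} | out {0} | prev {} | push {}
  [2] u=1 | in {0} | out {0,2} | ==
  [3] u=2 | in {0,2} | out {0,2} | prev {} | push {0,1}
  [4] u=0 | in {0,2} | out {0} | ==
  [5] u=1 | in {0,2} | out {0,2} | ==

Converged values:
  [0] {0}
  [1] {0,2}
  [2] {0,2}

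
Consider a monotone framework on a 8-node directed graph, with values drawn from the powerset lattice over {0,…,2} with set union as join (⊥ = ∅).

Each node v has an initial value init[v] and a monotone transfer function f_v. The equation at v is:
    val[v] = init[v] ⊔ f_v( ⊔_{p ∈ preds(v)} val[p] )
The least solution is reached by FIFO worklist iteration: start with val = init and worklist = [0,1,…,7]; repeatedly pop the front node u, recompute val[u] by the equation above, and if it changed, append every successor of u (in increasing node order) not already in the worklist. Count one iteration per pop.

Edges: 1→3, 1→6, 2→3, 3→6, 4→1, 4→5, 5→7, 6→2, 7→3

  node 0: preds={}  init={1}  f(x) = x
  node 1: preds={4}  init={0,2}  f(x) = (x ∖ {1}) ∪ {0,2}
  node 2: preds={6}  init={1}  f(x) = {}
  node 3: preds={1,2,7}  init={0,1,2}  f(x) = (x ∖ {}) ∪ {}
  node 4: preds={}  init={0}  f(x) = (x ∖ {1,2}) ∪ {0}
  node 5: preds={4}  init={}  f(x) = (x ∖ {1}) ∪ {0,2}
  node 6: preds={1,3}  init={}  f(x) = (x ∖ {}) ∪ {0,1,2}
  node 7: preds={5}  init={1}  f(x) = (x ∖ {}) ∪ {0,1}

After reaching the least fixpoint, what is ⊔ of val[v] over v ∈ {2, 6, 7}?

Trace (10 dequeues):
  [1] u=0 | in {} | out {1} | ==
  [2] u=1 | in {0} | out {0,2} | ==
  [3] u=2 | in {} | out {1} | ==
  [4] u=3 | in {0,1,2} | out {0,1,2} | ==
  [5] u=4 | in {} | out {0} | ==
  [6] u=5 | in {0} | out {0,2} | prev {} | push {}
  [7] u=6 | in {0,1,2} | out {0,1,2} | prev {} | push {2}
  [8] u=7 | in {0,2} | out {0,1,2} | prev {1} | push {3}
  [9] u=2 | in {0,1,2} | out {1} | ==
  [10] u=3 | in {0,1,2} | out {0,1,2} | ==

Converged values:
  [0] {1}
  [1] {0,2}
  [2] {1}
  [3] {0,1,2}
  [4] {0}
  [5] {0,2}
  [6] {0,1,2}
  [7] {0,1,2}

{0,1,2}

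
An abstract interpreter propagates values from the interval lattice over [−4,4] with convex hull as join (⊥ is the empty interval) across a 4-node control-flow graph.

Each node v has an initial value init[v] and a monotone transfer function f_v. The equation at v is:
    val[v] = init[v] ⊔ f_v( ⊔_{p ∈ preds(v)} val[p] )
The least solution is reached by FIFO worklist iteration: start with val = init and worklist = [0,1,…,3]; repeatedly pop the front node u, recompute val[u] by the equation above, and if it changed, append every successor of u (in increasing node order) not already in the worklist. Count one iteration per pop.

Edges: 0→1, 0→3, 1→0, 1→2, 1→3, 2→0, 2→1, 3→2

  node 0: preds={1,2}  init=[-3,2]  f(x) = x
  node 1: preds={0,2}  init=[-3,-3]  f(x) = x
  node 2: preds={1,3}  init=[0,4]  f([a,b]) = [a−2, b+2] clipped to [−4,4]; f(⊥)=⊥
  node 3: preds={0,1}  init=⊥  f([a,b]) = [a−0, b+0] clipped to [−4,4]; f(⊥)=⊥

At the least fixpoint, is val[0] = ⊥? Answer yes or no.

no

Worklist (10 pops):
  #1 pop 0: in=[-3,4] → [-3,4] (was [-3,2]); enqueue []
  #2 pop 1: in=[-3,4] → [-3,4] (was [-3,-3]); enqueue [0]
  #3 pop 2: in=[-3,4] → [-4,4] (was [0,4]); enqueue [1]
  #4 pop 3: in=[-3,4] → [-3,4] (was ⊥); enqueue [2]
  #5 pop 0: in=[-4,4] → [-4,4] (was [-3,4]); enqueue [3]
  #6 pop 1: in=[-4,4] → [-4,4] (was [-3,4]); enqueue [0]
  #7 pop 2: in=[-4,4] → [-4,4] (no change)
  #8 pop 3: in=[-4,4] → [-4,4] (was [-3,4]); enqueue [2]
  #9 pop 0: in=[-4,4] → [-4,4] (no change)
  #10 pop 2: in=[-4,4] → [-4,4] (no change)

Fixpoint:
  val[0] = [-4,4]
  val[1] = [-4,4]
  val[2] = [-4,4]
  val[3] = [-4,4]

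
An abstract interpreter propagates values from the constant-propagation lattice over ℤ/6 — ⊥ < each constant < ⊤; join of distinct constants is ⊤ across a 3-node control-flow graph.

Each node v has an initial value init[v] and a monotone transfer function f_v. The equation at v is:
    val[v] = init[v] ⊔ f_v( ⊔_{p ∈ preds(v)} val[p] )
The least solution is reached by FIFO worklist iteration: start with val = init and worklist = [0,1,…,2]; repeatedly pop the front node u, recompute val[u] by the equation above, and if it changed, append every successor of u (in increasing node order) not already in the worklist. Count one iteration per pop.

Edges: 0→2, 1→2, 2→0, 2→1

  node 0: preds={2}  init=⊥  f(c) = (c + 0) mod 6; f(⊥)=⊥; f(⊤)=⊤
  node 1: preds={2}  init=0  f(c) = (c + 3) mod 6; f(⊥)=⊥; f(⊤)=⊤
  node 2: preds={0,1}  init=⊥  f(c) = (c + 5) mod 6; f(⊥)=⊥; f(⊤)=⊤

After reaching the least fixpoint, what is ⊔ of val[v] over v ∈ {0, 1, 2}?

⊤

Trace (9 dequeues):
  [1] u=0 | in ⊥ | out ⊥ | ==
  [2] u=1 | in ⊥ | out 0 | ==
  [3] u=2 | in 0 | out 5 | prev ⊥ | push {0,1}
  [4] u=0 | in 5 | out 5 | prev ⊥ | push {2}
  [5] u=1 | in 5 | out ⊤ | prev 0 | push {}
  [6] u=2 | in ⊤ | out ⊤ | prev 5 | push {0,1}
  [7] u=0 | in ⊤ | out ⊤ | prev 5 | push {2}
  [8] u=1 | in ⊤ | out ⊤ | ==
  [9] u=2 | in ⊤ | out ⊤ | ==

Converged values:
  [0] ⊤
  [1] ⊤
  [2] ⊤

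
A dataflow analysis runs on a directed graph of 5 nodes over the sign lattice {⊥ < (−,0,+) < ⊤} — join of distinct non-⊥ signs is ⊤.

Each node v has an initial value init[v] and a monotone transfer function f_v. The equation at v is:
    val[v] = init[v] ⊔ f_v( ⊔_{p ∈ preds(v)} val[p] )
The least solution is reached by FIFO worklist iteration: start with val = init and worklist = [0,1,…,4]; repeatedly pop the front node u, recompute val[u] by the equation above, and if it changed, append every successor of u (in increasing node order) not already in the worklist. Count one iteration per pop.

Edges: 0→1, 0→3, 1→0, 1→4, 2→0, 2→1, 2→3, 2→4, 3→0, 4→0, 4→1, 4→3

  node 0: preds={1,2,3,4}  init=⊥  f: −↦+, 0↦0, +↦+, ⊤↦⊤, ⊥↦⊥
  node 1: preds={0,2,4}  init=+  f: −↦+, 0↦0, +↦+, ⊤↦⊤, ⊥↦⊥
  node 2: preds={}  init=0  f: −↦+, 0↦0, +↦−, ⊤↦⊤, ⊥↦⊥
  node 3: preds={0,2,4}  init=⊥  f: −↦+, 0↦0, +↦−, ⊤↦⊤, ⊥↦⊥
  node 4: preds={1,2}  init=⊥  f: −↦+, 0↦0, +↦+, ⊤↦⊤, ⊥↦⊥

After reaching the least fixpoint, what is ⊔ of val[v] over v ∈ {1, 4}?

Iteration log — 8 steps:
  step 1. node 0  ⊔preds=⊤  new=⊤  old=⊥  +wl: 
  step 2. node 1  ⊔preds=⊤  new=⊤  old=+  +wl: 0
  step 3. node 2  ⊔preds=⊥  new=0  stable
  step 4. node 3  ⊔preds=⊤  new=⊤  old=⊥  +wl: 
  step 5. node 4  ⊔preds=⊤  new=⊤  old=⊥  +wl: 1,3
  step 6. node 0  ⊔preds=⊤  new=⊤  stable
  step 7. node 1  ⊔preds=⊤  new=⊤  stable
  step 8. node 3  ⊔preds=⊤  new=⊤  stable

Least fixpoint reached:
  node 0: ⊤
  node 1: ⊤
  node 2: 0
  node 3: ⊤
  node 4: ⊤

⊤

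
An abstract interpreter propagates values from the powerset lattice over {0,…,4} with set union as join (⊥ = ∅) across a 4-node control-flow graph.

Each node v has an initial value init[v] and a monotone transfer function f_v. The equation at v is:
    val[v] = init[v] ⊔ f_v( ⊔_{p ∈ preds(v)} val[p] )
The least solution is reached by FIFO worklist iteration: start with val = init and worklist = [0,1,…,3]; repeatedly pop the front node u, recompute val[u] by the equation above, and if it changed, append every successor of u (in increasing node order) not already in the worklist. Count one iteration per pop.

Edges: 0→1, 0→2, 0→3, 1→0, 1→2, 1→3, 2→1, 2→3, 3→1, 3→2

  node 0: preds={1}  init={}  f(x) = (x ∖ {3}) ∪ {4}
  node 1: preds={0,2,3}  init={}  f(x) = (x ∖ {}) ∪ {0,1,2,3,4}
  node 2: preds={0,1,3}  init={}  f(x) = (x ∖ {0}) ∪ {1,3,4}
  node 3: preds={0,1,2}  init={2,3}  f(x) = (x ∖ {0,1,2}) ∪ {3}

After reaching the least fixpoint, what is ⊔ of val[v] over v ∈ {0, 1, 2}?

Trace (8 dequeues):
  [1] u=0 | in {} | out {4} | prev {} | push {}
  [2] u=1 | in {2,3,4} | out {0,1,2,3,4} | prev {} | push {0}
  [3] u=2 | in {0,1,2,3,4} | out {1,2,3,4} | prev {} | push {1}
  [4] u=3 | in {0,1,2,3,4} | out {2,3,4} | prev {2,3} | push {2}
  [5] u=0 | in {0,1,2,3,4} | out {0,1,2,4} | prev {4} | push {3}
  [6] u=1 | in {0,1,2,3,4} | out {0,1,2,3,4} | ==
  [7] u=2 | in {0,1,2,3,4} | out {1,2,3,4} | ==
  [8] u=3 | in {0,1,2,3,4} | out {2,3,4} | ==

Converged values:
  [0] {0,1,2,4}
  [1] {0,1,2,3,4}
  [2] {1,2,3,4}
  [3] {2,3,4}

{0,1,2,3,4}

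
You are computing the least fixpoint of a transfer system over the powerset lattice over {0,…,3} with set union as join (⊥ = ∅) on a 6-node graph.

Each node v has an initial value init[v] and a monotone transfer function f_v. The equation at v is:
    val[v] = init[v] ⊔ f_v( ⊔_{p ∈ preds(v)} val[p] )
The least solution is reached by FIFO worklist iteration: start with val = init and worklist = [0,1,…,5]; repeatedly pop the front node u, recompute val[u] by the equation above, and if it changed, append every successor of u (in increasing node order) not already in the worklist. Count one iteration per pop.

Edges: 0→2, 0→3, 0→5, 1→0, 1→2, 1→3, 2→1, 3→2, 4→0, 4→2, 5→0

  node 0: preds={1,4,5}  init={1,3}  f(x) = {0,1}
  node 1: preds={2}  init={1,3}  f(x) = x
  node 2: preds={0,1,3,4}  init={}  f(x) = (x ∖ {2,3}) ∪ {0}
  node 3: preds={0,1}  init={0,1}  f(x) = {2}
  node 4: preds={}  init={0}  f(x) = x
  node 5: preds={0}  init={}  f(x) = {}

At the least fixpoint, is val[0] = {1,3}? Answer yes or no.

no

Trace (10 dequeues):
  [1] u=0 | in {0,1,3} | out {0,1,3} | prev {1,3} | push {}
  [2] u=1 | in {} | out {1,3} | ==
  [3] u=2 | in {0,1,3} | out {0,1} | prev {} | push {1}
  [4] u=3 | in {0,1,3} | out {0,1,2} | prev {0,1} | push {2}
  [5] u=4 | in {} | out {0} | ==
  [6] u=5 | in {0,1,3} | out {} | ==
  [7] u=1 | in {0,1} | out {0,1,3} | prev {1,3} | push {0,3}
  [8] u=2 | in {0,1,2,3} | out {0,1} | ==
  [9] u=0 | in {0,1,3} | out {0,1,3} | ==
  [10] u=3 | in {0,1,3} | out {0,1,2} | ==

Converged values:
  [0] {0,1,3}
  [1] {0,1,3}
  [2] {0,1}
  [3] {0,1,2}
  [4] {0}
  [5] {}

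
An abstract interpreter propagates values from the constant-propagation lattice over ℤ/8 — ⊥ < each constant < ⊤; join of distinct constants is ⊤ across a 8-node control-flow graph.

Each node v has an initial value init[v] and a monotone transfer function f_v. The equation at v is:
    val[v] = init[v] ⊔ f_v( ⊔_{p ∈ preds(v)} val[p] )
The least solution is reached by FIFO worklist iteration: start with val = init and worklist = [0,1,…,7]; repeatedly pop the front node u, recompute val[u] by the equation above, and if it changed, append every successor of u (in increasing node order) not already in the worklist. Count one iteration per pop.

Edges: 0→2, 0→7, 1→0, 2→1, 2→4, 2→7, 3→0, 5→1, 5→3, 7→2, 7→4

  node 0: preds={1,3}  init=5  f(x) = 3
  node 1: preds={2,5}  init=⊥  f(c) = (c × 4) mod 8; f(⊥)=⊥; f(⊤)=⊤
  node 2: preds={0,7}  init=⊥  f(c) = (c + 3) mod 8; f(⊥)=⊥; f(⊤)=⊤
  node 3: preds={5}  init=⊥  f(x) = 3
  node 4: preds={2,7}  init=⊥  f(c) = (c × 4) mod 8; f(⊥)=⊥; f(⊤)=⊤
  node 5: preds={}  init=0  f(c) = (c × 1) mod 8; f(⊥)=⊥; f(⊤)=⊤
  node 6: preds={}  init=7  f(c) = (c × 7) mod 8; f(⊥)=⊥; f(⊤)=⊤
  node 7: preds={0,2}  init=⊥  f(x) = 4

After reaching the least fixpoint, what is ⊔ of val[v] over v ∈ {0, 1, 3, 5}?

Worklist (13 pops):
  #1 pop 0: in=⊥ → ⊤ (was 5); enqueue []
  #2 pop 1: in=0 → 0 (was ⊥); enqueue [0]
  #3 pop 2: in=⊤ → ⊤ (was ⊥); enqueue [1]
  #4 pop 3: in=0 → 3 (was ⊥); enqueue []
  #5 pop 4: in=⊤ → ⊤ (was ⊥); enqueue []
  #6 pop 5: in=⊥ → 0 (no change)
  #7 pop 6: in=⊥ → 7 (no change)
  #8 pop 7: in=⊤ → 4 (was ⊥); enqueue [2,4]
  #9 pop 0: in=⊤ → ⊤ (no change)
  #10 pop 1: in=⊤ → ⊤ (was 0); enqueue [0]
  #11 pop 2: in=⊤ → ⊤ (no change)
  #12 pop 4: in=⊤ → ⊤ (no change)
  #13 pop 0: in=⊤ → ⊤ (no change)

Fixpoint:
  val[0] = ⊤
  val[1] = ⊤
  val[2] = ⊤
  val[3] = 3
  val[4] = ⊤
  val[5] = 0
  val[6] = 7
  val[7] = 4

⊤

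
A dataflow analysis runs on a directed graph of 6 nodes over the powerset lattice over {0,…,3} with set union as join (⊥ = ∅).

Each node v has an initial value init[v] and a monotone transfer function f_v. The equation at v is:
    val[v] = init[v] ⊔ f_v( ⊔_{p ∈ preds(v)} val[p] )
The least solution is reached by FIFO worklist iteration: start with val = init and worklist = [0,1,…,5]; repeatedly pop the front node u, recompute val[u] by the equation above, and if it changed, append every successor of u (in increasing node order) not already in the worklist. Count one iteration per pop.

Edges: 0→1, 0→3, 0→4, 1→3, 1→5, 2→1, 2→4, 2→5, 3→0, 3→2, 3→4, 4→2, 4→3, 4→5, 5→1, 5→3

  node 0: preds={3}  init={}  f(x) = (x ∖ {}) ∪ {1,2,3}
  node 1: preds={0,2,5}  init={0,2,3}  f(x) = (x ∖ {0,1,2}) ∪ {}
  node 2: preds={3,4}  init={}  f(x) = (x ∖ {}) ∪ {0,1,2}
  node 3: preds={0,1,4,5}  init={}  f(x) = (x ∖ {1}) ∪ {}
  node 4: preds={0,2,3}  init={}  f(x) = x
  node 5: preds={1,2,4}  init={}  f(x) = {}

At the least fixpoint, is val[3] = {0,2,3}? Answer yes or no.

yes

Worklist (13 pops):
  #1 pop 0: in={} → {1,2,3} (was {}); enqueue []
  #2 pop 1: in={1,2,3} → {0,2,3} (no change)
  #3 pop 2: in={} → {0,1,2} (was {}); enqueue [1]
  #4 pop 3: in={0,1,2,3} → {0,2,3} (was {}); enqueue [0,2]
  #5 pop 4: in={0,1,2,3} → {0,1,2,3} (was {}); enqueue [3]
  #6 pop 5: in={0,1,2,3} → {} (no change)
  #7 pop 1: in={0,1,2,3} → {0,2,3} (no change)
  #8 pop 0: in={0,2,3} → {0,1,2,3} (was {1,2,3}); enqueue [1,4]
  #9 pop 2: in={0,1,2,3} → {0,1,2,3} (was {0,1,2}); enqueue [5]
  #10 pop 3: in={0,1,2,3} → {0,2,3} (no change)
  #11 pop 1: in={0,1,2,3} → {0,2,3} (no change)
  #12 pop 4: in={0,1,2,3} → {0,1,2,3} (no change)
  #13 pop 5: in={0,1,2,3} → {} (no change)

Fixpoint:
  val[0] = {0,1,2,3}
  val[1] = {0,2,3}
  val[2] = {0,1,2,3}
  val[3] = {0,2,3}
  val[4] = {0,1,2,3}
  val[5] = {}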